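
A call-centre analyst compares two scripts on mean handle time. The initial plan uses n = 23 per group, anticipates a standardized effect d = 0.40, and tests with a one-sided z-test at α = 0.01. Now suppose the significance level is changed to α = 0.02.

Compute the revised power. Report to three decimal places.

δ = d·√(n/2) = 0.40 × √(23/2) = 1.3565 (unchanged). New critical value: z_{0.02} = 2.054.
Revised power = Φ(δ − 2.054) = Φ(-0.697) = 0.2428.

Power ≈ 0.243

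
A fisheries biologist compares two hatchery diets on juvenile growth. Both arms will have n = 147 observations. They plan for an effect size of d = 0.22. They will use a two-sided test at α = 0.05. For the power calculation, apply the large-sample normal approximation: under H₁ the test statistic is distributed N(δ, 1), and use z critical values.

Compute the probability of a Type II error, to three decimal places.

β ≈ 0.529

Noncentrality parameter: δ = d·√(n/2) = 0.22 × √(147/2) = 1.8861
Critical value for a two-sided test at α = 0.05: z_{α/2} = 1.960.
Power = Φ(δ − 1.960) + Φ(−δ − 1.960) = Φ(-0.074) + Φ(-3.846) = 0.4706 + 0.0001 = 0.4706.
Type II error: β = 1 − power = 1 − 0.4706 = 0.5294.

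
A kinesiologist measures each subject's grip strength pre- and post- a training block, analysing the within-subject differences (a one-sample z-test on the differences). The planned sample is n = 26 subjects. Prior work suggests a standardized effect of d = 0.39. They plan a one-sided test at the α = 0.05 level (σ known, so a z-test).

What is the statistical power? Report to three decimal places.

Noncentrality parameter: δ = d·√n = 0.39 × √26 = 1.9886
Critical value for a one-sided test at α = 0.05: z_α = 1.645.
Power = Φ(δ − 1.645) = Φ(0.344) = 0.6345.

Power ≈ 0.634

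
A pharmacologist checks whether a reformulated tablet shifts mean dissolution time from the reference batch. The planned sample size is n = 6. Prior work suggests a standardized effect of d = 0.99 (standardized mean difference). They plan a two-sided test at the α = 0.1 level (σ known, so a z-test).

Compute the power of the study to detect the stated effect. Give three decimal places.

Noncentrality parameter: δ = d·√n = 0.99 × √6 = 2.4250
Two-sided α = 0.1 → critical value z_{0.05} = 1.645.
Power = Φ(δ − 1.645) + Φ(−δ − 1.645) = Φ(0.780) + Φ(-4.070) = 0.7823 + 0.0000 = 0.7824.

Power ≈ 0.782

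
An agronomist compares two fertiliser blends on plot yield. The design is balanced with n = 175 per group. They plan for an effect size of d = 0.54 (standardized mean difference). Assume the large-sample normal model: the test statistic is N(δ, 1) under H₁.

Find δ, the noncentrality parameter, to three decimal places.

δ = d·√(n/2) = 0.54 × √(175/2) = 5.0512

δ ≈ 5.051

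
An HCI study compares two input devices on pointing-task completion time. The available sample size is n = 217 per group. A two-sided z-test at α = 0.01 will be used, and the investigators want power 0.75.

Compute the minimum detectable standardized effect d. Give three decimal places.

Need Φ(δ − 2.576) = 0.75, so δ = 2.576 + 0.674 = 3.250.
(Lower-tail contribution to power is negligible for δ > 0.)
δ = d·√(n/2) ⇒ d = δ/√(n/2) = 3.250/√(217/2) = 0.3120.

d ≈ 0.312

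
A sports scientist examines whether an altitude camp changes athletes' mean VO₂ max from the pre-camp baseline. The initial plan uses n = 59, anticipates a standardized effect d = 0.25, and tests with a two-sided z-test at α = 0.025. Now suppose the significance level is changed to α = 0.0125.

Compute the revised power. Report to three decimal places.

δ = d·√n = 0.25 × √59 = 1.9203 (unchanged). New critical value: z_{0.0063} = 2.498.
Revised power = Φ(δ − 2.498) + Φ(−δ − 2.498) = Φ(-0.577) + Φ(-4.418) = 0.2818 + 0.0000 = 0.2818.

Power ≈ 0.282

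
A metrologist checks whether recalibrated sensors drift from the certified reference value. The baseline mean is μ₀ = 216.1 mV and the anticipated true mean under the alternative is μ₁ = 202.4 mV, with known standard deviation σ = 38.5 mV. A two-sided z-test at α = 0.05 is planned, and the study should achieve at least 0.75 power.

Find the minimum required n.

Standardized effect: d = |μ₁ − μ₀| / σ = |202.4 − 216.1| / 38.5 = 0.3558
For power 0.75 need Φ(δ − z_{0.025}) = 0.75, so δ = z_{0.025} + z_{0.25} = 1.960 + 0.674 = 2.634.
(Ignoring the negligible lower-tail rejection probability gives the usual closed-form inversion.)
δ = d·√n ⇒ n = (δ/d)² = (2.634 / 0.3558)² = 54.81.
Rounding up, n = 55.

n = 55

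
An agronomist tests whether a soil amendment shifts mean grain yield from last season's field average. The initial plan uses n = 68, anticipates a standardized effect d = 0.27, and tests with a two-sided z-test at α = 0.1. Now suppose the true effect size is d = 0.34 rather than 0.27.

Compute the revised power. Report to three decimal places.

Power ≈ 0.877

With d = 0.34: δ = d·√n = 0.34 × √68 = 2.8037. Critical value z_{0.05} = 1.645.
Revised power = Φ(δ − 1.645) + Φ(−δ − 1.645) = Φ(1.159) + Φ(-4.449) = 0.8767 + 0.0000 = 0.8767.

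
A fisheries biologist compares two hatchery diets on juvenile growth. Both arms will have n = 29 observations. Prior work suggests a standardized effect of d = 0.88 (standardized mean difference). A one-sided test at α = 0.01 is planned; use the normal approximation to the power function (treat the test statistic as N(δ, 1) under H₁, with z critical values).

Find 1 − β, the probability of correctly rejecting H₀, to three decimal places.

Noncentrality parameter: δ = d·√(n/2) = 0.88 × √(29/2) = 3.3509
Critical value for a one-sided test at α = 0.01: z_α = 2.326.
Power = Φ(δ − 2.326) = Φ(1.025) = 0.8472.

Power ≈ 0.847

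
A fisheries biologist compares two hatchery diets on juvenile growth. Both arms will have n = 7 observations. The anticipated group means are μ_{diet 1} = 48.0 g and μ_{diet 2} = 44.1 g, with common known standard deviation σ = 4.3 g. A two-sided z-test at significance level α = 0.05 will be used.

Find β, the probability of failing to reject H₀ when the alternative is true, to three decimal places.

β ≈ 0.604

Standardized effect: d = |μ_{diet 1} − μ_{diet 2}| / σ = |48.0 − 44.1| / 4.3 = 0.9070
Noncentrality parameter: δ = d·√(n/2) = 0.9070 × √(7/2) = 1.6968
Critical value for a two-sided test at α = 0.05: z_{α/2} = 1.960.
Power = Φ(δ − 1.960) + Φ(−δ − 1.960) = Φ(-0.263) + Φ(-3.657) = 0.3962 + 0.0001 = 0.3963.
Type II error: β = 1 − power = 1 − 0.3963 = 0.6037.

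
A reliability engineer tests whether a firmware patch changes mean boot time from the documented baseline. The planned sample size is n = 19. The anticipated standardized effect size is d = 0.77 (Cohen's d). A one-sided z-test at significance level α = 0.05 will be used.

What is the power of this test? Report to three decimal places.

Noncentrality parameter: δ = d·√n = 0.77 × √19 = 3.3564
One-sided α = 0.05 → critical value z_{0.05} = 1.645.
Power = Φ(δ − 1.645) = Φ(1.711) = 0.9565.

Power ≈ 0.957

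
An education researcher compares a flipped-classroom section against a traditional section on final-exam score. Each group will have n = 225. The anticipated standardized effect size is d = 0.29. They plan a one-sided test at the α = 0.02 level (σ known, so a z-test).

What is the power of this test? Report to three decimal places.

Noncentrality parameter: δ = d·√(n/2) = 0.29 × √(225/2) = 3.0759
One-sided α = 0.02 → critical value z_{0.02} = 2.054.
Power = P(Z > 2.054 − δ) = Φ(1.022) = 0.8466.

Power ≈ 0.847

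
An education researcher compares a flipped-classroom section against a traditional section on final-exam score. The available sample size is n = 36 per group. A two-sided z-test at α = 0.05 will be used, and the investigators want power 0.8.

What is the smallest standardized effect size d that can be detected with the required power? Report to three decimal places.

d ≈ 0.660

Need Φ(δ − 1.960) = 0.8, so δ = 1.960 + 0.842 = 2.802.
(Lower-tail contribution to power is negligible for δ > 0.)
δ = d·√(n/2) ⇒ d = δ/√(n/2) = 2.802/√(36/2) = 0.6603.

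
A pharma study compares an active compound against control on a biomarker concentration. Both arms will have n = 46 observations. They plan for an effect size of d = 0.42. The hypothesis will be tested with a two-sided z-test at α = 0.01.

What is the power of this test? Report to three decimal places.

Noncentrality parameter: δ = d·√(n/2) = 0.42 × √(46/2) = 2.0142
Two-sided α = 0.01 → critical value z_{0.005} = 2.576.
Power = Φ(δ − 2.576) + Φ(−δ − 2.576) = Φ(-0.562) + Φ(-4.590) = 0.2872 + 0.0000 = 0.2872.

Power ≈ 0.287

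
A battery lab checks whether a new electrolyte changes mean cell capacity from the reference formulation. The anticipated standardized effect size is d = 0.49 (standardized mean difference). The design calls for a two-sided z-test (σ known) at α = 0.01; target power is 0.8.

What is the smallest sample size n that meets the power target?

n = 49

For power 0.8 need Φ(δ − z_{0.005}) = 0.8, so δ = z_{0.005} + z_{0.20} = 2.576 + 0.842 = 3.417.
(The Φ(−δ − z_{α/2}) term is vanishingly small for δ > 0 and is dropped in the standard sample-size formula.)
δ = d·√n ⇒ n = (δ/d)² = (3.417 / 0.49)² = 48.64.
Round up to the next whole unit.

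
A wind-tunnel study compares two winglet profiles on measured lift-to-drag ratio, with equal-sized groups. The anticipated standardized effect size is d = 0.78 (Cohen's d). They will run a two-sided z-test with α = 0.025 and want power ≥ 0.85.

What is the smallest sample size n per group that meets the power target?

n = 36 per group

Set Φ(δ − 2.241) = 0.85; then δ − 2.241 = Φ⁻¹(0.85) = 1.036, giving δ = 3.278.
(Ignoring the negligible lower-tail rejection probability gives the usual closed-form inversion.)
δ = d·√(n/2) ⇒ n = 2(δ/d)² = 2 × (3.278 / 0.78)² = 35.32.
Rounding up, n = 36 per group.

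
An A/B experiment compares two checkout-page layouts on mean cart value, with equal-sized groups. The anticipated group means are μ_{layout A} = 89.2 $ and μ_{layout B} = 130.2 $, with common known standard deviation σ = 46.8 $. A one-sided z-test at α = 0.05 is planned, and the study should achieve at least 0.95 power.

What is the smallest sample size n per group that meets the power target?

n = 29 per group

Standardized effect: d = |μ_{layout A} − μ_{layout B}| / σ = |89.2 − 130.2| / 46.8 = 0.8761
For power 0.95 need Φ(δ − z_{0.05}) = 0.95, so δ = z_{0.05} + z_{0.05} = 1.645 + 1.645 = 3.290.
δ = d·√(n/2) ⇒ n = 2(δ/d)² = 2 × (3.290 / 0.8761)² = 28.20.
Rounding up, n = 29 per group.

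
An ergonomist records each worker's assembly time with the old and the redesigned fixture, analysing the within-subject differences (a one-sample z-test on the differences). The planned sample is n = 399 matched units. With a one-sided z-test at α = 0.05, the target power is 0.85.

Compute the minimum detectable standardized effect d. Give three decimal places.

d ≈ 0.134

Required noncentrality: δ = z_{0.05} + z_{0.15} = 1.645 + 1.036 = 2.681.
δ = d·√n ⇒ d = δ/√n = 2.681/√399 = 0.1342.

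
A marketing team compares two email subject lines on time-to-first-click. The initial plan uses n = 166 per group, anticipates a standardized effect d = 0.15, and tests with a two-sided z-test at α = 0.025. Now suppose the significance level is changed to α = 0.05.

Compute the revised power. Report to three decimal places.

δ = d·√(n/2) = 0.15 × √(166/2) = 1.3666 (unchanged). New critical value: z_{0.025} = 1.960.
Revised power = Φ(δ − 1.960) + Φ(−δ − 1.960) = Φ(-0.593) + Φ(-3.327) = 0.2765 + 0.0004 = 0.2769.

Power ≈ 0.277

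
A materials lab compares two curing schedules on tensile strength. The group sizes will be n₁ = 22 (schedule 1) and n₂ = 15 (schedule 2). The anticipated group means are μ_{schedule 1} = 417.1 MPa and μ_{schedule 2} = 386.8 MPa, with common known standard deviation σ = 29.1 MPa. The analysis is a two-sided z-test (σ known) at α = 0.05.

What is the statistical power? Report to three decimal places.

Power ≈ 0.875

Standardized effect: d = |μ_{schedule 1} − μ_{schedule 2}| / σ = |417.1 − 386.8| / 29.1 = 1.0412
Noncentrality parameter: δ = d / √(1/n₁ + 1/n₂) = 1.0412 / √(1/22 + 1/15) = 3.1096
Critical value for a two-sided test at α = 0.05: z_{α/2} = 1.960.
Power = Φ(δ − 1.960) + Φ(−δ − 1.960) = Φ(1.150) + Φ(-5.070) = 0.8749 + 0.0000 = 0.8749.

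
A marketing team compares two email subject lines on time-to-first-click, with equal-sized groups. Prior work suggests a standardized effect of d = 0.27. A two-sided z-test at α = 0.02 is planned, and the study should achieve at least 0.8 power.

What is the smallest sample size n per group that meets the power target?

n = 276 per group

Set Φ(δ − 2.326) = 0.8; then δ − 2.326 = Φ⁻¹(0.8) = 0.842, giving δ = 3.168.
(For δ > 0 the lower-tail rejection region contributes negligibly to power, so the one-term inversion is standard.)
δ = d·√(n/2) ⇒ n = 2(δ/d)² = 2 × (3.168 / 0.27)² = 275.34.
Rounding up, n = 276 per group.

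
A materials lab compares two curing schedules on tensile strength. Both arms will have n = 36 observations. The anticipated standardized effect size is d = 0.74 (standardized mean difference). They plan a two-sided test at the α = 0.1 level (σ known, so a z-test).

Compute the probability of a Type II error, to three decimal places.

β ≈ 0.067

Noncentrality parameter: δ = d·√(n/2) = 0.74 × √(36/2) = 3.1396
Critical value for a two-sided test at α = 0.1: z_{α/2} = 1.645.
Power = Φ(δ − 1.645) + Φ(−δ − 1.645) = Φ(1.495) + Φ(-4.784) = 0.9325 + 0.0000 = 0.9325.
Type II error: β = 1 − power = 1 − 0.9325 = 0.0675.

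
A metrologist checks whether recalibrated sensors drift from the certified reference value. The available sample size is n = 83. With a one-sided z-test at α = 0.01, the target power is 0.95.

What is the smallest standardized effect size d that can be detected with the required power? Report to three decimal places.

d ≈ 0.436

Required noncentrality: δ = z_{0.01} + z_{0.05} = 2.326 + 1.645 = 3.971.
δ = d·√n ⇒ d = δ/√n = 3.971/√83 = 0.4359.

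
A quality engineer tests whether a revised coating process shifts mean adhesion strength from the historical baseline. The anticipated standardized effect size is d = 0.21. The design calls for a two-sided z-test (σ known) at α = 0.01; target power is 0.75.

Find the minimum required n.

n = 240

Set Φ(δ − 2.576) = 0.75; then δ − 2.576 = Φ⁻¹(0.75) = 0.674, giving δ = 3.250.
(The Φ(−δ − z_{α/2}) term is vanishingly small for δ > 0 and is dropped in the standard sample-size formula.)
δ = d·√n ⇒ n = (δ/d)² = (3.250 / 0.21)² = 239.56.
Rounding up, n = 240.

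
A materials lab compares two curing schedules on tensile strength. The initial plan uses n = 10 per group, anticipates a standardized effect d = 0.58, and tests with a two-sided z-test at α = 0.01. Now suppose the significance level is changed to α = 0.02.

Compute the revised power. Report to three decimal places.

δ = d·√(n/2) = 0.58 × √(10/2) = 1.2969 (unchanged). New critical value: z_{0.01} = 2.326.
Revised power = Φ(δ − 2.326) + Φ(−δ − 2.326) = Φ(-1.029) + Φ(-3.623) = 0.1516 + 0.0001 = 0.1518.

Power ≈ 0.152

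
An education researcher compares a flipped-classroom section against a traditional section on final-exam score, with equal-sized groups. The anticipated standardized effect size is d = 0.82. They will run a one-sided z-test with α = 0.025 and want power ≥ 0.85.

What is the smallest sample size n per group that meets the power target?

Set Φ(δ − 1.960) = 0.85; then δ − 1.960 = Φ⁻¹(0.85) = 1.036, giving δ = 2.996.
δ = d·√(n/2) ⇒ n = 2(δ/d)² = 2 × (2.996 / 0.82)² = 26.71.
Round up to the next whole unit.

n = 27 per group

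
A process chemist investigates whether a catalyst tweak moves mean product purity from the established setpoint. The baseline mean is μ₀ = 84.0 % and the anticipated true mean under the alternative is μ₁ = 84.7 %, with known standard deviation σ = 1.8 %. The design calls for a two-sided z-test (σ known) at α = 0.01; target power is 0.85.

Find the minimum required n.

n = 87

Standardized effect: d = |μ₁ − μ₀| / σ = |84.7 − 84.0| / 1.8 = 0.3889
Set Φ(δ − 2.576) = 0.85; then δ − 2.576 = Φ⁻¹(0.85) = 1.036, giving δ = 3.612.
(Ignoring the negligible lower-tail rejection probability gives the usual closed-form inversion.)
δ = d·√n ⇒ n = (δ/d)² = (3.612 / 0.3889)² = 86.28.
Rounding up, n = 87.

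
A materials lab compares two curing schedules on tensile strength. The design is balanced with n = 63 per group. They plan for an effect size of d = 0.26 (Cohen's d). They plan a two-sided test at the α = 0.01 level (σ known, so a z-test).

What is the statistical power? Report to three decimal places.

Noncentrality parameter: δ = d·√(n/2) = 0.26 × √(63/2) = 1.4592
Critical value for a two-sided test at α = 0.01: z_{α/2} = 2.576.
Power = Φ(δ − 2.576) + Φ(−δ − 2.576) = Φ(-1.117) + Φ(-4.035) = 0.1321 + 0.0000 = 0.1321.

Power ≈ 0.132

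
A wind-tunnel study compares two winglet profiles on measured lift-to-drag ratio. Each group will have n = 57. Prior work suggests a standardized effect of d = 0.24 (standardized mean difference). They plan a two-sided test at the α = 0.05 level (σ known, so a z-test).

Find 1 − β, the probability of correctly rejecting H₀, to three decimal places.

Power ≈ 0.249

Noncentrality parameter: λ = d·√(n/2) = 0.24 × √(57/2) = 1.2812
Two-sided α = 0.05 → critical value z_{0.025} = 1.960.
Power = Φ(λ − 1.960) + Φ(−λ − 1.960) = Φ(-0.679) + Φ(-3.241) = 0.2487 + 0.0006 = 0.2493.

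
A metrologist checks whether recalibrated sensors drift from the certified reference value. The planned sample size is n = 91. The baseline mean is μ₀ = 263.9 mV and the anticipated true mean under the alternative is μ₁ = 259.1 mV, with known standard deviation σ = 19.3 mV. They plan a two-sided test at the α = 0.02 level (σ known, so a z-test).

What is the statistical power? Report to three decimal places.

Power ≈ 0.518

Standardized effect: d = |μ₁ − μ₀| / σ = |259.1 − 263.9| / 19.3 = 0.2487
Noncentrality parameter: δ = d·√n = 0.2487 × √91 = 2.3725
Critical value for a two-sided test at α = 0.02: z_{α/2} = 2.326.
Power = Φ(δ − 2.326) + Φ(−δ − 2.326) = Φ(0.046) + Φ(-4.699) = 0.5184 + 0.0000 = 0.5184.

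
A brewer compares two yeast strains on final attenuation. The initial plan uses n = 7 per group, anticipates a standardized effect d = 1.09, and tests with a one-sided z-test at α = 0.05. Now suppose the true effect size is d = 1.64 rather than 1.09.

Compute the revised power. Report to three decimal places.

With d = 1.64: δ = d·√(n/2) = 1.64 × √(7/2) = 3.0682. Critical value z_{0.05} = 1.645.
Revised power = Φ(δ − 1.645) = Φ(1.423) = 0.9227.

Power ≈ 0.923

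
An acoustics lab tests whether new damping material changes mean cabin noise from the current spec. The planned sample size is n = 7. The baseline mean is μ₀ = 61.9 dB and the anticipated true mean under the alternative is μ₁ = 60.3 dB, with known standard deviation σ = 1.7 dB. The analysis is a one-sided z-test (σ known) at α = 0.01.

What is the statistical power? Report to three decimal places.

Standardized effect: d = |μ₁ − μ₀| / σ = |60.3 − 61.9| / 1.7 = 0.9412
Noncentrality parameter: λ = d·√n = 0.9412 × √7 = 2.4901
Critical value for a one-sided test at α = 0.01: z_α = 2.326.
Power = P(Z > 2.326 − λ) = Φ(0.164) = 0.5650.

Power ≈ 0.565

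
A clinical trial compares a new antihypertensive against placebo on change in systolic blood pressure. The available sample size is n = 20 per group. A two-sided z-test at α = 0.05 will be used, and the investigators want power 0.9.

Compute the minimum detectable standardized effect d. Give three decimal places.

Need Φ(δ − 1.960) = 0.9, so δ = 1.960 + 1.282 = 3.242.
(Lower-tail contribution to power is negligible for δ > 0.)
δ = d·√(n/2) ⇒ d = δ/√(n/2) = 3.242/√(20/2) = 1.0251.

d ≈ 1.025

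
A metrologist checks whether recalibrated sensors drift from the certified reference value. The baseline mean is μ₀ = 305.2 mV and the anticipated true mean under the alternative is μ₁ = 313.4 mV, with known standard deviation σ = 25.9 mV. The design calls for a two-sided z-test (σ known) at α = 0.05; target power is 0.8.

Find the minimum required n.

Standardized effect: d = |μ₁ − μ₀| / σ = |313.4 − 305.2| / 25.9 = 0.3166
Set Φ(δ − 1.960) = 0.8; then δ − 1.960 = Φ⁻¹(0.8) = 0.842, giving δ = 2.802.
(For δ > 0 the lower-tail rejection region contributes negligibly to power, so the one-term inversion is standard.)
δ = d·√n ⇒ n = (δ/d)² = (2.802 / 0.3166)² = 78.30.
Rounding up, n = 79.

n = 79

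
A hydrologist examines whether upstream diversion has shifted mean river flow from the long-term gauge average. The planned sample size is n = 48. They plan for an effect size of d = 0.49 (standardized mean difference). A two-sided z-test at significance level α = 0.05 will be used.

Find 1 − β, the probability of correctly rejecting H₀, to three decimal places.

Noncentrality parameter: δ = d·√n = 0.49 × √48 = 3.3948
Critical value for a two-sided test at α = 0.05: z_{α/2} = 1.960.
Power = Φ(δ − 1.960) + Φ(−δ − 1.960) = Φ(1.435) + Φ(-5.355) = 0.9243 + 0.0000 = 0.9243.

Power ≈ 0.924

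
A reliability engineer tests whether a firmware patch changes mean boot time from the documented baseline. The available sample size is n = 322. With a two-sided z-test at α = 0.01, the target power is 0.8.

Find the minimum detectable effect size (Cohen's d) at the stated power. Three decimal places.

d ≈ 0.190

Required noncentrality: δ = z_{0.005} + z_{0.20} = 2.576 + 0.842 = 3.417.
(The second rejection-region term Φ(−δ − z_{α/2}) is negligible and dropped.)
δ = d·√n ⇒ d = δ/√n = 3.417/√322 = 0.1904.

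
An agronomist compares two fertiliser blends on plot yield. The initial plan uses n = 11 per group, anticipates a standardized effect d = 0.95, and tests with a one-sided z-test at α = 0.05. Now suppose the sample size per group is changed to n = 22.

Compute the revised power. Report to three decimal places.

With n = 22 per group: δ = d·√(n/2) = 0.95 × √(22/2) = 3.1508. Critical value z_{0.05} = 1.645.
Revised power = P(Z > 1.645 − δ) = Φ(1.506) = 0.9340.

Power ≈ 0.934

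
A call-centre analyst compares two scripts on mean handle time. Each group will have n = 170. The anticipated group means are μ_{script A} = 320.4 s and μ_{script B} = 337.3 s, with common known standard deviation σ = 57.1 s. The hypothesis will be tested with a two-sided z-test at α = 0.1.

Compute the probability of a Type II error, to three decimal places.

β ≈ 0.139

Standardized effect: d = |μ_{script A} − μ_{script B}| / σ = |320.4 − 337.3| / 57.1 = 0.2960
Noncentrality parameter: δ = d·√(n/2) = 0.2960 × √(170/2) = 2.7287
Two-sided α = 0.1 → critical value z_{0.05} = 1.645.
Power = Φ(δ − 1.645) + Φ(−δ − 1.645) = Φ(1.084) + Φ(-4.374) = 0.8608 + 0.0000 = 0.8608.
Type II error: β = 1 − power = 1 − 0.8608 = 0.1392.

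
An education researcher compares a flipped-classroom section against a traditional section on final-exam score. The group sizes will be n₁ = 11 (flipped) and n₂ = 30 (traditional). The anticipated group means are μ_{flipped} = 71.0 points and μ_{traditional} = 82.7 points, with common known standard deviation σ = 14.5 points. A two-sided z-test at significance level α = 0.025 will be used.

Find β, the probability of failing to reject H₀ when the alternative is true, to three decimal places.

β ≈ 0.481

Standardized effect: d = |μ_{flipped} − μ_{traditional}| / σ = |71.0 − 82.7| / 14.5 = 0.8069
Noncentrality parameter: δ = d / √(1/n₁ + 1/n₂) = 0.8069 / √(1/11 + 1/30) = 2.2892
Two-sided α = 0.025 → critical value z_{0.0125} = 2.241.
Power = Φ(δ − 2.241) + Φ(−δ − 2.241) = Φ(0.048) + Φ(-4.531) = 0.5191 + 0.0000 = 0.5191.
Type II error: β = 1 − power = 1 − 0.5191 = 0.4809.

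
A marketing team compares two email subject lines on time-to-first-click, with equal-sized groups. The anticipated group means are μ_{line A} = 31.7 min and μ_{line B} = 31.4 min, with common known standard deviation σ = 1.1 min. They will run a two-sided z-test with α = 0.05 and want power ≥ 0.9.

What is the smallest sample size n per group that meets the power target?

Standardized effect: d = |μ_{line A} − μ_{line B}| / σ = |31.7 − 31.4| / 1.1 = 0.2727
Set Φ(δ − 1.960) = 0.9; then δ − 1.960 = Φ⁻¹(0.9) = 1.282, giving δ = 3.242.
(Ignoring the negligible lower-tail rejection probability gives the usual closed-form inversion.)
δ = d·√(n/2) ⇒ n = 2(δ/d)² = 2 × (3.242 / 0.2727)² = 282.53.
Round up to the next whole unit.

n = 283 per group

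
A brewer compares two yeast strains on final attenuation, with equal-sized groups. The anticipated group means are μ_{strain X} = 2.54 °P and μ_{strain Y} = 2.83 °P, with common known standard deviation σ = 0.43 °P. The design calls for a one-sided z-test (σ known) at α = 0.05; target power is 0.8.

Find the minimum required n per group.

n = 28 per group

Standardized effect: d = |μ_{strain X} − μ_{strain Y}| / σ = |2.54 − 2.83| / 0.43 = 0.6744
Set Φ(δ − 1.645) = 0.8; then δ − 1.645 = Φ⁻¹(0.8) = 0.842, giving δ = 2.486.
δ = d·√(n/2) ⇒ n = 2(δ/d)² = 2 × (2.486 / 0.6744)² = 27.19.
Rounding up, n = 28 per group.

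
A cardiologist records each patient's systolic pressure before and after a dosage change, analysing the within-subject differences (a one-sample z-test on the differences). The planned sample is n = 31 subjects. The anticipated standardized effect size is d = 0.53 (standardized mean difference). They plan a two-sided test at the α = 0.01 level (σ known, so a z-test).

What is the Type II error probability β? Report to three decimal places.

β ≈ 0.354

Noncentrality parameter: δ = d·√n = 0.53 × √31 = 2.9509
Two-sided α = 0.01 → critical value z_{0.005} = 2.576.
Power = Φ(δ − 2.576) + Φ(−δ − 2.576) = Φ(0.375) + Φ(-5.527) = 0.6462 + 0.0000 = 0.6462.
Type II error: β = 1 − power = 1 − 0.6462 = 0.3538.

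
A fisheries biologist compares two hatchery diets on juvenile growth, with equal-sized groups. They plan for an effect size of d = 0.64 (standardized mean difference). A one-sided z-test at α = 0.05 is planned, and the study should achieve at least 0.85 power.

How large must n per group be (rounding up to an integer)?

For power 0.85 need Φ(δ − z_{0.05}) = 0.85, so δ = z_{0.05} + z_{0.15} = 1.645 + 1.036 = 2.681.
δ = d·√(n/2) ⇒ n = 2(δ/d)² = 2 × (2.681 / 0.64)² = 35.10.
Round up to the next whole unit.

n = 36 per group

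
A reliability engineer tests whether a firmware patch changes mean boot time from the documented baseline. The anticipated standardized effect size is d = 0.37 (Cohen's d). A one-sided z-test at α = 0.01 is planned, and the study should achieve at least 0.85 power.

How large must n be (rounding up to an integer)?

For power 0.85 need Φ(δ − z_{0.01}) = 0.85, so δ = z_{0.01} + z_{0.15} = 2.326 + 1.036 = 3.363.
δ = d·√n ⇒ n = (δ/d)² = (3.363 / 0.37)² = 82.60.
Rounding up, n = 83.

n = 83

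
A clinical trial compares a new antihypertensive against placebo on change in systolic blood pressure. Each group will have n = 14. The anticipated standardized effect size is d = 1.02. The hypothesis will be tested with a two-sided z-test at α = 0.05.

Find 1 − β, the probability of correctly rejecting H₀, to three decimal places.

Power ≈ 0.770

Noncentrality parameter: δ = d·√(n/2) = 1.02 × √(14/2) = 2.6987
Critical value for a two-sided test at α = 0.05: z_{α/2} = 1.960.
Power = Φ(δ − 1.960) + Φ(−δ − 1.960) = Φ(0.739) + Φ(-4.659) = 0.7700 + 0.0000 = 0.7700.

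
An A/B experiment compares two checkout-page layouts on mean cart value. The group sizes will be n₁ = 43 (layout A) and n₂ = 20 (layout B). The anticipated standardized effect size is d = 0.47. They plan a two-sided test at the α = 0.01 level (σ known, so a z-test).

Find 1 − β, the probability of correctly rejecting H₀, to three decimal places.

Power ≈ 0.201

Noncentrality parameter: δ = d / √(1/n₁ + 1/n₂) = 0.47 / √(1/43 + 1/20) = 1.7365
Critical value for a two-sided test at α = 0.01: z_{α/2} = 2.576.
Power = Φ(δ − 2.576) + Φ(−δ − 2.576) = Φ(-0.839) + Φ(-4.312) = 0.2006 + 0.0000 = 0.2007.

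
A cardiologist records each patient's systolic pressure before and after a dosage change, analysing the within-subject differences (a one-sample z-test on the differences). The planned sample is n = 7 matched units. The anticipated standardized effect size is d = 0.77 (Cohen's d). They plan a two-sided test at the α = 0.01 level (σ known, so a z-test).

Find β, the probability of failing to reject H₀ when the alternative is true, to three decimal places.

β ≈ 0.705

Noncentrality parameter: δ = d·√n = 0.77 × √7 = 2.0372
Critical value for a two-sided test at α = 0.01: z_{α/2} = 2.576.
Power = Φ(δ − 2.576) + Φ(−δ − 2.576) = Φ(-0.539) + Φ(-4.613) = 0.2951 + 0.0000 = 0.2951.
Type II error: β = 1 − power = 1 − 0.2951 = 0.7049.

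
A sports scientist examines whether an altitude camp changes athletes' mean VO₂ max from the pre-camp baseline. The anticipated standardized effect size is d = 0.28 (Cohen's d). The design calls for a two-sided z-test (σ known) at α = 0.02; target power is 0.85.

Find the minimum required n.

For power 0.85 need Φ(δ − z_{0.01}) = 0.85, so δ = z_{0.01} + z_{0.15} = 2.326 + 1.036 = 3.363.
(The Φ(−δ − z_{α/2}) term is vanishingly small for δ > 0 and is dropped in the standard sample-size formula.)
δ = d·√n ⇒ n = (δ/d)² = (3.363 / 0.28)² = 144.24.
Rounding up, n = 145.

n = 145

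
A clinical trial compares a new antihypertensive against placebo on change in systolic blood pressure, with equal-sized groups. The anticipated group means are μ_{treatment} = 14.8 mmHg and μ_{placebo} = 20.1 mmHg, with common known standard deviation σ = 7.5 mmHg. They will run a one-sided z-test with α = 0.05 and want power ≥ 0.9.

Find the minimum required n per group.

Standardized effect: d = |μ_{treatment} − μ_{placebo}| / σ = |14.8 − 20.1| / 7.5 = 0.7067
Set Φ(δ − 1.645) = 0.9; then δ − 1.645 = Φ⁻¹(0.9) = 1.282, giving δ = 2.926.
δ = d·√(n/2) ⇒ n = 2(δ/d)² = 2 × (2.926 / 0.7067)² = 34.30.
Rounding up, n = 35 per group.

n = 35 per group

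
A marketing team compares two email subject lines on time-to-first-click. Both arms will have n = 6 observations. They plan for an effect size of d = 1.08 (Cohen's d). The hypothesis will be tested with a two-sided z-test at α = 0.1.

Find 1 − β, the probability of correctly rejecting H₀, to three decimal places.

Power ≈ 0.590

Noncentrality parameter: δ = d·√(n/2) = 1.08 × √(6/2) = 1.8706
Two-sided α = 0.1 → critical value z_{0.05} = 1.645.
Power = Φ(δ − 1.645) + Φ(−δ − 1.645) = Φ(0.226) + Φ(-3.515) = 0.5893 + 0.0002 = 0.5895.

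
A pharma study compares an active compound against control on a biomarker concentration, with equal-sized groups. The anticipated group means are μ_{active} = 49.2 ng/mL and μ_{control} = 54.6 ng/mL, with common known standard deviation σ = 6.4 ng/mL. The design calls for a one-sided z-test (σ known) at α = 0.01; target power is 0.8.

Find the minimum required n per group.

Standardized effect: d = |μ_{active} − μ_{control}| / σ = |49.2 − 54.6| / 6.4 = 0.8438
Set Φ(δ − 2.326) = 0.8; then δ − 2.326 = Φ⁻¹(0.8) = 0.842, giving δ = 3.168.
δ = d·√(n/2) ⇒ n = 2(δ/d)² = 2 × (3.168 / 0.8438)² = 28.19.
Round up to the next whole unit.

n = 29 per group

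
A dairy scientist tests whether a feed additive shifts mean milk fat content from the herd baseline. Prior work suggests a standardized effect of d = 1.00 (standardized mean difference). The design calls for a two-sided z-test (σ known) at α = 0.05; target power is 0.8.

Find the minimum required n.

Set Φ(δ − 1.960) = 0.8; then δ − 1.960 = Φ⁻¹(0.8) = 0.842, giving δ = 2.802.
(Ignoring the negligible lower-tail rejection probability gives the usual closed-form inversion.)
δ = d·√n ⇒ n = (δ/d)² = (2.802 / 1.00)² = 7.85.
Round up to the next whole unit.

n = 8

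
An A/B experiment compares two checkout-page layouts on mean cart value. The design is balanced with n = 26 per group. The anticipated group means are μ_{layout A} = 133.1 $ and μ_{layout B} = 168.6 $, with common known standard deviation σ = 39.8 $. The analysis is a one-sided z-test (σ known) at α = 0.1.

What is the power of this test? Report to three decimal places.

Standardized effect: d = |μ_{layout A} − μ_{layout B}| / σ = |133.1 − 168.6| / 39.8 = 0.8920
Noncentrality parameter: δ = d·√(n/2) = 0.8920 × √(26/2) = 3.2160
Critical value for a one-sided test at α = 0.1: z_α = 1.282.
Power = P(Z > 1.282 − δ) = Φ(1.934) = 0.9735.

Power ≈ 0.973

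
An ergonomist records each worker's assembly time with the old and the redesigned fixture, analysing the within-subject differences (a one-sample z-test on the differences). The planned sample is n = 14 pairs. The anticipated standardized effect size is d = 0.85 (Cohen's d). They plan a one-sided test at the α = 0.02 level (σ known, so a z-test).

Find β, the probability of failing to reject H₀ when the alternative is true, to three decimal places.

β ≈ 0.130

Noncentrality parameter: δ = d·√n = 0.85 × √14 = 3.1804
One-sided α = 0.02 → critical value z_{0.02} = 2.054.
Power = P(Z > 2.054 − δ) = Φ(1.127) = 0.8701.
Type II error: β = 1 − power = 1 − 0.8701 = 0.1299.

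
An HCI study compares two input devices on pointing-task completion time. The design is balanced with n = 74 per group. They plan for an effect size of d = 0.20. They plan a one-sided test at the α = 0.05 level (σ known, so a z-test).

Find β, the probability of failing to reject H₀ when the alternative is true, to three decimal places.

Noncentrality parameter: δ = d·√(n/2) = 0.20 × √(74/2) = 1.2166
Critical value for a one-sided test at α = 0.05: z_α = 1.645.
Power = Φ(δ − 1.645) = Φ(-0.428) = 0.3342.
Type II error: β = 1 − power = 1 − 0.3342 = 0.6658.

β ≈ 0.666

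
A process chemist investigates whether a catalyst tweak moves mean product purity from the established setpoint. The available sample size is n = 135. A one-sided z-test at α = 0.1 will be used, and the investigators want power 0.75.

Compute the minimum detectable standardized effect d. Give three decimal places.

d ≈ 0.168

Need Φ(δ − 1.282) = 0.75, so δ = 1.282 + 0.674 = 1.956.
δ = d·√n ⇒ d = δ/√n = 1.956/√135 = 0.1683.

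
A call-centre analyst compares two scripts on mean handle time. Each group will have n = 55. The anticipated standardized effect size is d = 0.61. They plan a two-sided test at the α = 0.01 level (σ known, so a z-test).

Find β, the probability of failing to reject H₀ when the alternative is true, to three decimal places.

Noncentrality parameter: δ = d·√(n/2) = 0.61 × √(55/2) = 3.1989
Critical value for a two-sided test at α = 0.01: z_{α/2} = 2.576.
Power = Φ(δ − 2.576) + Φ(−δ − 2.576) = Φ(0.623) + Φ(-5.775) = 0.7334 + 0.0000 = 0.7334.
Type II error: β = 1 − power = 1 − 0.7334 = 0.2666.

β ≈ 0.267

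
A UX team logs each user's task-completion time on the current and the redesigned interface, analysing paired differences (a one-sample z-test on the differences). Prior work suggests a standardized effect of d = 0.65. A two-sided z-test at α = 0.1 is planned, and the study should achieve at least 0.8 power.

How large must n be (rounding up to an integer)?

n = 15

For power 0.8 need Φ(δ − z_{0.05}) = 0.8, so δ = z_{0.05} + z_{0.20} = 1.645 + 0.842 = 2.486.
(Ignoring the negligible lower-tail rejection probability gives the usual closed-form inversion.)
δ = d·√n ⇒ n = (δ/d)² = (2.486 / 0.65)² = 14.63.
Rounding up, n = 15.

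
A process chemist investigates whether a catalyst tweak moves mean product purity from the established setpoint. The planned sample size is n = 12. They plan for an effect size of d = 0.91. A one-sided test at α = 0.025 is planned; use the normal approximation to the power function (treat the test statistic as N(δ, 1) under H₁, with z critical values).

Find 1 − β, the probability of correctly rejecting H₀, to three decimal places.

Power ≈ 0.883

Noncentrality parameter: δ = d·√n = 0.91 × √12 = 3.1523
Critical value for a one-sided test at α = 0.025: z_α = 1.960.
Power = P(Z > 1.960 − δ) = Φ(1.192) = 0.8834.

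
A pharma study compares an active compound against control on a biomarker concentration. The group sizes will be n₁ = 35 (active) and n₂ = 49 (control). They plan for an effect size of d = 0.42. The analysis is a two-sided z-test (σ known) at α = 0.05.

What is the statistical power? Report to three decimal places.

Noncentrality parameter: δ = d / √(1/n₁ + 1/n₂) = 0.42 / √(1/35 + 1/49) = 1.8978
Critical value for a two-sided test at α = 0.05: z_{α/2} = 1.960.
Power = Φ(δ − 1.960) + Φ(−δ − 1.960) = Φ(-0.062) + Φ(-3.858) = 0.4752 + 0.0001 = 0.4753.

Power ≈ 0.475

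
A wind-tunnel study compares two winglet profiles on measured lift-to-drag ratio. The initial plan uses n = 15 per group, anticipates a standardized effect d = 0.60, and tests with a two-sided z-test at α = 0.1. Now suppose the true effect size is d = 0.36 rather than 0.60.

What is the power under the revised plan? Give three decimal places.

With d = 0.36: δ = d·√(n/2) = 0.36 × √(15/2) = 0.9859. Critical value z_{0.05} = 1.645.
Revised power = Φ(δ − 1.645) + Φ(−δ − 1.645) = Φ(-0.659) + Φ(-2.631) = 0.2550 + 0.0043 = 0.2592.

Power ≈ 0.259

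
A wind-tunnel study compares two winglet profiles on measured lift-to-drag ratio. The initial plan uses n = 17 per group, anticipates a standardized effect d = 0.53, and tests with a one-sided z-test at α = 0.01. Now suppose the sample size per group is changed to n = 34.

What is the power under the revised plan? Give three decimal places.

Power ≈ 0.444

With n = 34 per group: δ = d·√(n/2) = 0.53 × √(34/2) = 2.1852. Critical value z_{0.01} = 2.326.
Revised power = P(Z > 2.326 − δ) = Φ(-0.141) = 0.4439.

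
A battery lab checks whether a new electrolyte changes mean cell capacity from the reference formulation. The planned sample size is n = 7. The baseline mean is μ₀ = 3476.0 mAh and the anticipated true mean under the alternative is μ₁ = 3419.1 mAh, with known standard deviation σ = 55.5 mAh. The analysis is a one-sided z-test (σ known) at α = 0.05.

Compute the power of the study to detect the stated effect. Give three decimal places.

Power ≈ 0.857

Standardized effect: d = |μ₁ − μ₀| / σ = |3419.1 − 3476.0| / 55.5 = 1.0252
Noncentrality parameter: δ = d·√n = 1.0252 × √7 = 2.7125
One-sided α = 0.05 → critical value z_{0.05} = 1.645.
Power = P(Z > 1.645 − δ) = Φ(1.068) = 0.8572.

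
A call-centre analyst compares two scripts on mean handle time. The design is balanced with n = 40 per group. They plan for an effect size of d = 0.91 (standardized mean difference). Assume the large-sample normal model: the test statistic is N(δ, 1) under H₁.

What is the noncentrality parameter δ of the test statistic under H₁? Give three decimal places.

δ = d·√(n/2) = 0.91 × √(40/2) = 4.0696

δ ≈ 4.070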